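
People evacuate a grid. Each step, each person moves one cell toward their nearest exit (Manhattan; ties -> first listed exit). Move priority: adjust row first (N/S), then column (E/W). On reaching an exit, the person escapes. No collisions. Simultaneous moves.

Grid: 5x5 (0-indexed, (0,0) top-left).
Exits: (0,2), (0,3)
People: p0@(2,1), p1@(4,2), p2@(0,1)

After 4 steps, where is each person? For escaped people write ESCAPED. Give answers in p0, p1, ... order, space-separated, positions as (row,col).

Step 1: p0:(2,1)->(1,1) | p1:(4,2)->(3,2) | p2:(0,1)->(0,2)->EXIT
Step 2: p0:(1,1)->(0,1) | p1:(3,2)->(2,2) | p2:escaped
Step 3: p0:(0,1)->(0,2)->EXIT | p1:(2,2)->(1,2) | p2:escaped
Step 4: p0:escaped | p1:(1,2)->(0,2)->EXIT | p2:escaped

ESCAPED ESCAPED ESCAPED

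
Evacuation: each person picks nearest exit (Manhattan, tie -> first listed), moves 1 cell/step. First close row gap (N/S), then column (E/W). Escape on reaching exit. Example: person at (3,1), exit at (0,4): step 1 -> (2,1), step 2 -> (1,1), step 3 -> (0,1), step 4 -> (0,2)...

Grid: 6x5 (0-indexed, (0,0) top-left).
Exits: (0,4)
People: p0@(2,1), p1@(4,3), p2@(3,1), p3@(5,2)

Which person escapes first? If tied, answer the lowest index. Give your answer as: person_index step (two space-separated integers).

Step 1: p0:(2,1)->(1,1) | p1:(4,3)->(3,3) | p2:(3,1)->(2,1) | p3:(5,2)->(4,2)
Step 2: p0:(1,1)->(0,1) | p1:(3,3)->(2,3) | p2:(2,1)->(1,1) | p3:(4,2)->(3,2)
Step 3: p0:(0,1)->(0,2) | p1:(2,3)->(1,3) | p2:(1,1)->(0,1) | p3:(3,2)->(2,2)
Step 4: p0:(0,2)->(0,3) | p1:(1,3)->(0,3) | p2:(0,1)->(0,2) | p3:(2,2)->(1,2)
Step 5: p0:(0,3)->(0,4)->EXIT | p1:(0,3)->(0,4)->EXIT | p2:(0,2)->(0,3) | p3:(1,2)->(0,2)
Step 6: p0:escaped | p1:escaped | p2:(0,3)->(0,4)->EXIT | p3:(0,2)->(0,3)
Step 7: p0:escaped | p1:escaped | p2:escaped | p3:(0,3)->(0,4)->EXIT
Exit steps: [5, 5, 6, 7]
First to escape: p0 at step 5

Answer: 0 5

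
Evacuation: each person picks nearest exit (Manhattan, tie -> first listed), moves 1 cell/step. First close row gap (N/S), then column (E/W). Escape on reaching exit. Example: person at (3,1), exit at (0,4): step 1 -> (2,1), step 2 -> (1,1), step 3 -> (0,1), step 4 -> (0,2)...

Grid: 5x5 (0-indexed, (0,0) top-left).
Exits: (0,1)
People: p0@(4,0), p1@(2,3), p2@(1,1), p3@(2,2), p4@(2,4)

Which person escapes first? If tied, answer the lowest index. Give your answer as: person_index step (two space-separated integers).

Answer: 2 1

Derivation:
Step 1: p0:(4,0)->(3,0) | p1:(2,3)->(1,3) | p2:(1,1)->(0,1)->EXIT | p3:(2,2)->(1,2) | p4:(2,4)->(1,4)
Step 2: p0:(3,0)->(2,0) | p1:(1,3)->(0,3) | p2:escaped | p3:(1,2)->(0,2) | p4:(1,4)->(0,4)
Step 3: p0:(2,0)->(1,0) | p1:(0,3)->(0,2) | p2:escaped | p3:(0,2)->(0,1)->EXIT | p4:(0,4)->(0,3)
Step 4: p0:(1,0)->(0,0) | p1:(0,2)->(0,1)->EXIT | p2:escaped | p3:escaped | p4:(0,3)->(0,2)
Step 5: p0:(0,0)->(0,1)->EXIT | p1:escaped | p2:escaped | p3:escaped | p4:(0,2)->(0,1)->EXIT
Exit steps: [5, 4, 1, 3, 5]
First to escape: p2 at step 1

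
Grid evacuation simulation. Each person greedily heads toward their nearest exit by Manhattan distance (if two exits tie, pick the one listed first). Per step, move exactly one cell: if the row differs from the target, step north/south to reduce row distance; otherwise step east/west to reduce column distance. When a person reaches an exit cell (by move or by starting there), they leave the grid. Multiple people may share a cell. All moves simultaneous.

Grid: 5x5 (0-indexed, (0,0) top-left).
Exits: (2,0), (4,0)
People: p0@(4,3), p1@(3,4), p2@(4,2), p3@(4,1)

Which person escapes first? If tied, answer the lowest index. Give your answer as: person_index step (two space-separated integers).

Answer: 3 1

Derivation:
Step 1: p0:(4,3)->(4,2) | p1:(3,4)->(2,4) | p2:(4,2)->(4,1) | p3:(4,1)->(4,0)->EXIT
Step 2: p0:(4,2)->(4,1) | p1:(2,4)->(2,3) | p2:(4,1)->(4,0)->EXIT | p3:escaped
Step 3: p0:(4,1)->(4,0)->EXIT | p1:(2,3)->(2,2) | p2:escaped | p3:escaped
Step 4: p0:escaped | p1:(2,2)->(2,1) | p2:escaped | p3:escaped
Step 5: p0:escaped | p1:(2,1)->(2,0)->EXIT | p2:escaped | p3:escaped
Exit steps: [3, 5, 2, 1]
First to escape: p3 at step 1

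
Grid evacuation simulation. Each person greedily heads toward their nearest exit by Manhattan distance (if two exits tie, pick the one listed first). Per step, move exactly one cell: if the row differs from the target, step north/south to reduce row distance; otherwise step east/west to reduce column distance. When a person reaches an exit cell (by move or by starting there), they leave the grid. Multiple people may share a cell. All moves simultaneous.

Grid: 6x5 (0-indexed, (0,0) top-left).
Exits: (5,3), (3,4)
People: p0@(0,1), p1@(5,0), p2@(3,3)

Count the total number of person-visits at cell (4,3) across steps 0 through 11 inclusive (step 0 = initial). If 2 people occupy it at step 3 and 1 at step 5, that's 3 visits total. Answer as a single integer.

Step 0: p0@(0,1) p1@(5,0) p2@(3,3) -> at (4,3): 0 [-], cum=0
Step 1: p0@(1,1) p1@(5,1) p2@ESC -> at (4,3): 0 [-], cum=0
Step 2: p0@(2,1) p1@(5,2) p2@ESC -> at (4,3): 0 [-], cum=0
Step 3: p0@(3,1) p1@ESC p2@ESC -> at (4,3): 0 [-], cum=0
Step 4: p0@(3,2) p1@ESC p2@ESC -> at (4,3): 0 [-], cum=0
Step 5: p0@(3,3) p1@ESC p2@ESC -> at (4,3): 0 [-], cum=0
Step 6: p0@ESC p1@ESC p2@ESC -> at (4,3): 0 [-], cum=0
Total visits = 0

Answer: 0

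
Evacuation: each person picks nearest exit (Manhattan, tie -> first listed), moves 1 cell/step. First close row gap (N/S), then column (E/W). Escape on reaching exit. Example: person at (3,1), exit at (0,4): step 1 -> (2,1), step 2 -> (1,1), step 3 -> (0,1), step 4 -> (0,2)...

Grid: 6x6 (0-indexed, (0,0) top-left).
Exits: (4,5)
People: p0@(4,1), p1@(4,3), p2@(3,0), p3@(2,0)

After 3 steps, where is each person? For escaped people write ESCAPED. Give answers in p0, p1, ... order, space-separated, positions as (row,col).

Step 1: p0:(4,1)->(4,2) | p1:(4,3)->(4,4) | p2:(3,0)->(4,0) | p3:(2,0)->(3,0)
Step 2: p0:(4,2)->(4,3) | p1:(4,4)->(4,5)->EXIT | p2:(4,0)->(4,1) | p3:(3,0)->(4,0)
Step 3: p0:(4,3)->(4,4) | p1:escaped | p2:(4,1)->(4,2) | p3:(4,0)->(4,1)

(4,4) ESCAPED (4,2) (4,1)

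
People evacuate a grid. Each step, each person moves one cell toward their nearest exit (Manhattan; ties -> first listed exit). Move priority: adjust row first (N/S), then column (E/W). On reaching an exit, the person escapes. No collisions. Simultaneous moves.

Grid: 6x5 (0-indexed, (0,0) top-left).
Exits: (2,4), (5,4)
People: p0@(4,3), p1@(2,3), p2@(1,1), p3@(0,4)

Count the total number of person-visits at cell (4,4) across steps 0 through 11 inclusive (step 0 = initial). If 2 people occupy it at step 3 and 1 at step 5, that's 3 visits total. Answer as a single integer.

Step 0: p0@(4,3) p1@(2,3) p2@(1,1) p3@(0,4) -> at (4,4): 0 [-], cum=0
Step 1: p0@(5,3) p1@ESC p2@(2,1) p3@(1,4) -> at (4,4): 0 [-], cum=0
Step 2: p0@ESC p1@ESC p2@(2,2) p3@ESC -> at (4,4): 0 [-], cum=0
Step 3: p0@ESC p1@ESC p2@(2,3) p3@ESC -> at (4,4): 0 [-], cum=0
Step 4: p0@ESC p1@ESC p2@ESC p3@ESC -> at (4,4): 0 [-], cum=0
Total visits = 0

Answer: 0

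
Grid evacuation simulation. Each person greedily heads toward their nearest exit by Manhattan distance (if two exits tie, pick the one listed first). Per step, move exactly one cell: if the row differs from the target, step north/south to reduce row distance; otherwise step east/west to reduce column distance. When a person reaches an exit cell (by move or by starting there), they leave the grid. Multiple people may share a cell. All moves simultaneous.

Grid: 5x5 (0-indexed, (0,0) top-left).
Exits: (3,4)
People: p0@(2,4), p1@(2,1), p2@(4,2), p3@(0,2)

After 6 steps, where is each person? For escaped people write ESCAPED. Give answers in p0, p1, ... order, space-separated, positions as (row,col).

Step 1: p0:(2,4)->(3,4)->EXIT | p1:(2,1)->(3,1) | p2:(4,2)->(3,2) | p3:(0,2)->(1,2)
Step 2: p0:escaped | p1:(3,1)->(3,2) | p2:(3,2)->(3,3) | p3:(1,2)->(2,2)
Step 3: p0:escaped | p1:(3,2)->(3,3) | p2:(3,3)->(3,4)->EXIT | p3:(2,2)->(3,2)
Step 4: p0:escaped | p1:(3,3)->(3,4)->EXIT | p2:escaped | p3:(3,2)->(3,3)
Step 5: p0:escaped | p1:escaped | p2:escaped | p3:(3,3)->(3,4)->EXIT

ESCAPED ESCAPED ESCAPED ESCAPED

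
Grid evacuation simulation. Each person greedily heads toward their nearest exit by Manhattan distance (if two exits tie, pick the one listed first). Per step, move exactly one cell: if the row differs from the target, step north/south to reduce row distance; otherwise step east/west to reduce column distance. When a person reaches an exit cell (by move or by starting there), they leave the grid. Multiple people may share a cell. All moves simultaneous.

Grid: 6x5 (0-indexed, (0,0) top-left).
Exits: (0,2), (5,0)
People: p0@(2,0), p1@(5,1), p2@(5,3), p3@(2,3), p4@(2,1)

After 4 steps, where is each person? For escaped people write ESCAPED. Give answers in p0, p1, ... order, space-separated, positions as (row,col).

Step 1: p0:(2,0)->(3,0) | p1:(5,1)->(5,0)->EXIT | p2:(5,3)->(5,2) | p3:(2,3)->(1,3) | p4:(2,1)->(1,1)
Step 2: p0:(3,0)->(4,0) | p1:escaped | p2:(5,2)->(5,1) | p3:(1,3)->(0,3) | p4:(1,1)->(0,1)
Step 3: p0:(4,0)->(5,0)->EXIT | p1:escaped | p2:(5,1)->(5,0)->EXIT | p3:(0,3)->(0,2)->EXIT | p4:(0,1)->(0,2)->EXIT

ESCAPED ESCAPED ESCAPED ESCAPED ESCAPED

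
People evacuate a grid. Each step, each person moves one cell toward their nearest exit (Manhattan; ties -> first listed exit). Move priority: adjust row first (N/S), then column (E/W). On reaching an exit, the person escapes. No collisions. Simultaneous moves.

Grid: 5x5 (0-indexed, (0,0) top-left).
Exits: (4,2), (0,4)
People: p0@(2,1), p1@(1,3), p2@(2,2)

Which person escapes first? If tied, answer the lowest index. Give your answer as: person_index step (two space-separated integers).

Answer: 1 2

Derivation:
Step 1: p0:(2,1)->(3,1) | p1:(1,3)->(0,3) | p2:(2,2)->(3,2)
Step 2: p0:(3,1)->(4,1) | p1:(0,3)->(0,4)->EXIT | p2:(3,2)->(4,2)->EXIT
Step 3: p0:(4,1)->(4,2)->EXIT | p1:escaped | p2:escaped
Exit steps: [3, 2, 2]
First to escape: p1 at step 2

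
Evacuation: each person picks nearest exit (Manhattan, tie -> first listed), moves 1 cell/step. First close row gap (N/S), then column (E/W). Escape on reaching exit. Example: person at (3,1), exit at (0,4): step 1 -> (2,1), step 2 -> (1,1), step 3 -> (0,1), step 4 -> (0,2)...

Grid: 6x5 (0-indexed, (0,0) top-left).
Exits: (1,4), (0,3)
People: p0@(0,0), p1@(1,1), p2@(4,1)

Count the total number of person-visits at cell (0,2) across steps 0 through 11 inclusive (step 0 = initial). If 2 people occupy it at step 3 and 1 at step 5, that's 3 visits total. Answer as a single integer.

Step 0: p0@(0,0) p1@(1,1) p2@(4,1) -> at (0,2): 0 [-], cum=0
Step 1: p0@(0,1) p1@(1,2) p2@(3,1) -> at (0,2): 0 [-], cum=0
Step 2: p0@(0,2) p1@(1,3) p2@(2,1) -> at (0,2): 1 [p0], cum=1
Step 3: p0@ESC p1@ESC p2@(1,1) -> at (0,2): 0 [-], cum=1
Step 4: p0@ESC p1@ESC p2@(1,2) -> at (0,2): 0 [-], cum=1
Step 5: p0@ESC p1@ESC p2@(1,3) -> at (0,2): 0 [-], cum=1
Step 6: p0@ESC p1@ESC p2@ESC -> at (0,2): 0 [-], cum=1
Total visits = 1

Answer: 1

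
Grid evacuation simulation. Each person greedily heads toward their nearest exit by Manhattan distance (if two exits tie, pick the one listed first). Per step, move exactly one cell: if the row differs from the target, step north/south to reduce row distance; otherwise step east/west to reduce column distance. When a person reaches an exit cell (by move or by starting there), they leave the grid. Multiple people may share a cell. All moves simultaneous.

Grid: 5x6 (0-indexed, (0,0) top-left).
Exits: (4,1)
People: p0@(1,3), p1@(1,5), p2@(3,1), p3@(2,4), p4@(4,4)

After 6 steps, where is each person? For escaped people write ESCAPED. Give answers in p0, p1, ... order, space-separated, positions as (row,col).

Step 1: p0:(1,3)->(2,3) | p1:(1,5)->(2,5) | p2:(3,1)->(4,1)->EXIT | p3:(2,4)->(3,4) | p4:(4,4)->(4,3)
Step 2: p0:(2,3)->(3,3) | p1:(2,5)->(3,5) | p2:escaped | p3:(3,4)->(4,4) | p4:(4,3)->(4,2)
Step 3: p0:(3,3)->(4,3) | p1:(3,5)->(4,5) | p2:escaped | p3:(4,4)->(4,3) | p4:(4,2)->(4,1)->EXIT
Step 4: p0:(4,3)->(4,2) | p1:(4,5)->(4,4) | p2:escaped | p3:(4,3)->(4,2) | p4:escaped
Step 5: p0:(4,2)->(4,1)->EXIT | p1:(4,4)->(4,3) | p2:escaped | p3:(4,2)->(4,1)->EXIT | p4:escaped
Step 6: p0:escaped | p1:(4,3)->(4,2) | p2:escaped | p3:escaped | p4:escaped

ESCAPED (4,2) ESCAPED ESCAPED ESCAPED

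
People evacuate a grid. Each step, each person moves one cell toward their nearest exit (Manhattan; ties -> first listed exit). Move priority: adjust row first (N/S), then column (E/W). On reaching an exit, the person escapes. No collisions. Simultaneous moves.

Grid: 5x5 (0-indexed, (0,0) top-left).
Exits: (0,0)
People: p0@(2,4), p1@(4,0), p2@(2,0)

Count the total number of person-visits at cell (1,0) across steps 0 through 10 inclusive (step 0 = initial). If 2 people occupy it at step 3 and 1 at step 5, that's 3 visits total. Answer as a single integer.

Answer: 2

Derivation:
Step 0: p0@(2,4) p1@(4,0) p2@(2,0) -> at (1,0): 0 [-], cum=0
Step 1: p0@(1,4) p1@(3,0) p2@(1,0) -> at (1,0): 1 [p2], cum=1
Step 2: p0@(0,4) p1@(2,0) p2@ESC -> at (1,0): 0 [-], cum=1
Step 3: p0@(0,3) p1@(1,0) p2@ESC -> at (1,0): 1 [p1], cum=2
Step 4: p0@(0,2) p1@ESC p2@ESC -> at (1,0): 0 [-], cum=2
Step 5: p0@(0,1) p1@ESC p2@ESC -> at (1,0): 0 [-], cum=2
Step 6: p0@ESC p1@ESC p2@ESC -> at (1,0): 0 [-], cum=2
Total visits = 2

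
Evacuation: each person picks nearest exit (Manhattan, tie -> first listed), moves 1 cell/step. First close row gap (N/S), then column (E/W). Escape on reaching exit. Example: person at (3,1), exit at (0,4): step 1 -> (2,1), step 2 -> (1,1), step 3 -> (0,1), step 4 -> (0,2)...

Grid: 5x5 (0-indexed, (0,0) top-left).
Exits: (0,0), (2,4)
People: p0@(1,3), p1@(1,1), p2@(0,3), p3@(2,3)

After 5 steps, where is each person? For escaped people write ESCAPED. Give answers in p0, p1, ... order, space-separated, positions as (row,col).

Step 1: p0:(1,3)->(2,3) | p1:(1,1)->(0,1) | p2:(0,3)->(0,2) | p3:(2,3)->(2,4)->EXIT
Step 2: p0:(2,3)->(2,4)->EXIT | p1:(0,1)->(0,0)->EXIT | p2:(0,2)->(0,1) | p3:escaped
Step 3: p0:escaped | p1:escaped | p2:(0,1)->(0,0)->EXIT | p3:escaped

ESCAPED ESCAPED ESCAPED ESCAPED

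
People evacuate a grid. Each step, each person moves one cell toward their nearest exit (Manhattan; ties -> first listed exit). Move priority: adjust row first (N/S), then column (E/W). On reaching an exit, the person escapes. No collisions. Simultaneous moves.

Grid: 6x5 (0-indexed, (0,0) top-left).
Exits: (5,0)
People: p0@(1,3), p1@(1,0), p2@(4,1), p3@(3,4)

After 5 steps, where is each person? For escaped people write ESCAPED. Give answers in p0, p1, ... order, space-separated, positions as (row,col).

Step 1: p0:(1,3)->(2,3) | p1:(1,0)->(2,0) | p2:(4,1)->(5,1) | p3:(3,4)->(4,4)
Step 2: p0:(2,3)->(3,3) | p1:(2,0)->(3,0) | p2:(5,1)->(5,0)->EXIT | p3:(4,4)->(5,4)
Step 3: p0:(3,3)->(4,3) | p1:(3,0)->(4,0) | p2:escaped | p3:(5,4)->(5,3)
Step 4: p0:(4,3)->(5,3) | p1:(4,0)->(5,0)->EXIT | p2:escaped | p3:(5,3)->(5,2)
Step 5: p0:(5,3)->(5,2) | p1:escaped | p2:escaped | p3:(5,2)->(5,1)

(5,2) ESCAPED ESCAPED (5,1)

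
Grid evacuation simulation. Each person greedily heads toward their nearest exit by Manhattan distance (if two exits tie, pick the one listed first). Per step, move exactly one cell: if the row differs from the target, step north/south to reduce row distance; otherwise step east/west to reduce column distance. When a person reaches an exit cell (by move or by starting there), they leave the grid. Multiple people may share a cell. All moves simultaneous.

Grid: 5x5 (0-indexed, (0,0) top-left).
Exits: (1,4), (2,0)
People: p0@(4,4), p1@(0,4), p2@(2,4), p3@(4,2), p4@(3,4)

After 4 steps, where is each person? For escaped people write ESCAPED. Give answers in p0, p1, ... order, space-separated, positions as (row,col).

Step 1: p0:(4,4)->(3,4) | p1:(0,4)->(1,4)->EXIT | p2:(2,4)->(1,4)->EXIT | p3:(4,2)->(3,2) | p4:(3,4)->(2,4)
Step 2: p0:(3,4)->(2,4) | p1:escaped | p2:escaped | p3:(3,2)->(2,2) | p4:(2,4)->(1,4)->EXIT
Step 3: p0:(2,4)->(1,4)->EXIT | p1:escaped | p2:escaped | p3:(2,2)->(2,1) | p4:escaped
Step 4: p0:escaped | p1:escaped | p2:escaped | p3:(2,1)->(2,0)->EXIT | p4:escaped

ESCAPED ESCAPED ESCAPED ESCAPED ESCAPED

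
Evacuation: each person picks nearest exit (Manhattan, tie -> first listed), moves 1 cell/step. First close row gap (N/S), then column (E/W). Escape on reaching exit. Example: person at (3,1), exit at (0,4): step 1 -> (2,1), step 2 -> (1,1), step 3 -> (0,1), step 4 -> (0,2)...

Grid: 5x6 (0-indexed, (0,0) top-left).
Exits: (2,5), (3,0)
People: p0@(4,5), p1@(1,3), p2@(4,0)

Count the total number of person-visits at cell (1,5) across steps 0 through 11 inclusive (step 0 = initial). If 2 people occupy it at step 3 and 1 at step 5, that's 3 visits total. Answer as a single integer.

Answer: 0

Derivation:
Step 0: p0@(4,5) p1@(1,3) p2@(4,0) -> at (1,5): 0 [-], cum=0
Step 1: p0@(3,5) p1@(2,3) p2@ESC -> at (1,5): 0 [-], cum=0
Step 2: p0@ESC p1@(2,4) p2@ESC -> at (1,5): 0 [-], cum=0
Step 3: p0@ESC p1@ESC p2@ESC -> at (1,5): 0 [-], cum=0
Total visits = 0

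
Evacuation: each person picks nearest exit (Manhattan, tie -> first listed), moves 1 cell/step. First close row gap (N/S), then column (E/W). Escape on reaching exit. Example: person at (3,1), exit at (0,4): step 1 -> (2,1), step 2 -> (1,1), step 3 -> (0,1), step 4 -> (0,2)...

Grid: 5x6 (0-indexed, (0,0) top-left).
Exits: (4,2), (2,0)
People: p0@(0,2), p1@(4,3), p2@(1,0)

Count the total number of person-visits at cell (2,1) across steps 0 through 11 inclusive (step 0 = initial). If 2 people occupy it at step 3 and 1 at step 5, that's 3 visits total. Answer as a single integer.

Step 0: p0@(0,2) p1@(4,3) p2@(1,0) -> at (2,1): 0 [-], cum=0
Step 1: p0@(1,2) p1@ESC p2@ESC -> at (2,1): 0 [-], cum=0
Step 2: p0@(2,2) p1@ESC p2@ESC -> at (2,1): 0 [-], cum=0
Step 3: p0@(3,2) p1@ESC p2@ESC -> at (2,1): 0 [-], cum=0
Step 4: p0@ESC p1@ESC p2@ESC -> at (2,1): 0 [-], cum=0
Total visits = 0

Answer: 0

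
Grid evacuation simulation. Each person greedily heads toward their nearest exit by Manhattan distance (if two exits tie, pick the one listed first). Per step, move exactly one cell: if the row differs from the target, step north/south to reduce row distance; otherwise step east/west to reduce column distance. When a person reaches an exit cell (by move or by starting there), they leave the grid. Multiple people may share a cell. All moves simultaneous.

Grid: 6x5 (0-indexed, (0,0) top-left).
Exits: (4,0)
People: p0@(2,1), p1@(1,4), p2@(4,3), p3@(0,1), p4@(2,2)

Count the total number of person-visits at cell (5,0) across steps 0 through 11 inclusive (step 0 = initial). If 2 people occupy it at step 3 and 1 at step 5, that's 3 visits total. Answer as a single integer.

Answer: 0

Derivation:
Step 0: p0@(2,1) p1@(1,4) p2@(4,3) p3@(0,1) p4@(2,2) -> at (5,0): 0 [-], cum=0
Step 1: p0@(3,1) p1@(2,4) p2@(4,2) p3@(1,1) p4@(3,2) -> at (5,0): 0 [-], cum=0
Step 2: p0@(4,1) p1@(3,4) p2@(4,1) p3@(2,1) p4@(4,2) -> at (5,0): 0 [-], cum=0
Step 3: p0@ESC p1@(4,4) p2@ESC p3@(3,1) p4@(4,1) -> at (5,0): 0 [-], cum=0
Step 4: p0@ESC p1@(4,3) p2@ESC p3@(4,1) p4@ESC -> at (5,0): 0 [-], cum=0
Step 5: p0@ESC p1@(4,2) p2@ESC p3@ESC p4@ESC -> at (5,0): 0 [-], cum=0
Step 6: p0@ESC p1@(4,1) p2@ESC p3@ESC p4@ESC -> at (5,0): 0 [-], cum=0
Step 7: p0@ESC p1@ESC p2@ESC p3@ESC p4@ESC -> at (5,0): 0 [-], cum=0
Total visits = 0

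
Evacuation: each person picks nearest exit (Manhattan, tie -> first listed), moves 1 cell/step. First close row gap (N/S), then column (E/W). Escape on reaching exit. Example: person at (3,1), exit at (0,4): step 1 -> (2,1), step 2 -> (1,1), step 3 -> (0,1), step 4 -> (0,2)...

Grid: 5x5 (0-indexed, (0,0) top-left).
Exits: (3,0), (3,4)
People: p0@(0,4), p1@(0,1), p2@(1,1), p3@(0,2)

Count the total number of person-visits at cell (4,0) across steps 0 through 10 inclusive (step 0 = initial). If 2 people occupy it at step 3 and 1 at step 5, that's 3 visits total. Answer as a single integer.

Answer: 0

Derivation:
Step 0: p0@(0,4) p1@(0,1) p2@(1,1) p3@(0,2) -> at (4,0): 0 [-], cum=0
Step 1: p0@(1,4) p1@(1,1) p2@(2,1) p3@(1,2) -> at (4,0): 0 [-], cum=0
Step 2: p0@(2,4) p1@(2,1) p2@(3,1) p3@(2,2) -> at (4,0): 0 [-], cum=0
Step 3: p0@ESC p1@(3,1) p2@ESC p3@(3,2) -> at (4,0): 0 [-], cum=0
Step 4: p0@ESC p1@ESC p2@ESC p3@(3,1) -> at (4,0): 0 [-], cum=0
Step 5: p0@ESC p1@ESC p2@ESC p3@ESC -> at (4,0): 0 [-], cum=0
Total visits = 0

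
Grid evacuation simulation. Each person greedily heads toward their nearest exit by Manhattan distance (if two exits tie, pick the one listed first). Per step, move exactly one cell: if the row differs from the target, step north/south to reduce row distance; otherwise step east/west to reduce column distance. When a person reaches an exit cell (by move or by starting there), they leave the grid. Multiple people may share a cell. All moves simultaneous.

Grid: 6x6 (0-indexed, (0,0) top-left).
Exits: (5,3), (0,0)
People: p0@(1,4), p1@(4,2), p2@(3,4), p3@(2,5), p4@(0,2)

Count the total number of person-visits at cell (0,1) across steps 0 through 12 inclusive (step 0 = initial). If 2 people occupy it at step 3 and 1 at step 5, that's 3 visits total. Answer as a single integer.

Answer: 1

Derivation:
Step 0: p0@(1,4) p1@(4,2) p2@(3,4) p3@(2,5) p4@(0,2) -> at (0,1): 0 [-], cum=0
Step 1: p0@(2,4) p1@(5,2) p2@(4,4) p3@(3,5) p4@(0,1) -> at (0,1): 1 [p4], cum=1
Step 2: p0@(3,4) p1@ESC p2@(5,4) p3@(4,5) p4@ESC -> at (0,1): 0 [-], cum=1
Step 3: p0@(4,4) p1@ESC p2@ESC p3@(5,5) p4@ESC -> at (0,1): 0 [-], cum=1
Step 4: p0@(5,4) p1@ESC p2@ESC p3@(5,4) p4@ESC -> at (0,1): 0 [-], cum=1
Step 5: p0@ESC p1@ESC p2@ESC p3@ESC p4@ESC -> at (0,1): 0 [-], cum=1
Total visits = 1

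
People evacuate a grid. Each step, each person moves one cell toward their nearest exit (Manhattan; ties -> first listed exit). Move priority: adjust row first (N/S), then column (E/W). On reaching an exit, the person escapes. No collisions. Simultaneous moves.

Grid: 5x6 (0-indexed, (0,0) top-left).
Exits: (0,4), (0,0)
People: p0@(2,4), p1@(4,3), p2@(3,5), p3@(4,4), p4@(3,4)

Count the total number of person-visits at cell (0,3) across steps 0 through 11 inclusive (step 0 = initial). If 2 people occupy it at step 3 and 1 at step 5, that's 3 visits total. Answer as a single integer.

Step 0: p0@(2,4) p1@(4,3) p2@(3,5) p3@(4,4) p4@(3,4) -> at (0,3): 0 [-], cum=0
Step 1: p0@(1,4) p1@(3,3) p2@(2,5) p3@(3,4) p4@(2,4) -> at (0,3): 0 [-], cum=0
Step 2: p0@ESC p1@(2,3) p2@(1,5) p3@(2,4) p4@(1,4) -> at (0,3): 0 [-], cum=0
Step 3: p0@ESC p1@(1,3) p2@(0,5) p3@(1,4) p4@ESC -> at (0,3): 0 [-], cum=0
Step 4: p0@ESC p1@(0,3) p2@ESC p3@ESC p4@ESC -> at (0,3): 1 [p1], cum=1
Step 5: p0@ESC p1@ESC p2@ESC p3@ESC p4@ESC -> at (0,3): 0 [-], cum=1
Total visits = 1

Answer: 1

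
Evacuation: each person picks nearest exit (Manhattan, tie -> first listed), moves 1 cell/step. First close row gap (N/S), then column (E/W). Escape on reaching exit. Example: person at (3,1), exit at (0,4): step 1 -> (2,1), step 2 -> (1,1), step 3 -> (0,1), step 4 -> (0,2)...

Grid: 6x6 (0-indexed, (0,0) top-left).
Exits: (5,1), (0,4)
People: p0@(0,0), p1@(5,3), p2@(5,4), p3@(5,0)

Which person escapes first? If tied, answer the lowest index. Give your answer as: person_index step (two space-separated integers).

Step 1: p0:(0,0)->(0,1) | p1:(5,3)->(5,2) | p2:(5,4)->(5,3) | p3:(5,0)->(5,1)->EXIT
Step 2: p0:(0,1)->(0,2) | p1:(5,2)->(5,1)->EXIT | p2:(5,3)->(5,2) | p3:escaped
Step 3: p0:(0,2)->(0,3) | p1:escaped | p2:(5,2)->(5,1)->EXIT | p3:escaped
Step 4: p0:(0,3)->(0,4)->EXIT | p1:escaped | p2:escaped | p3:escaped
Exit steps: [4, 2, 3, 1]
First to escape: p3 at step 1

Answer: 3 1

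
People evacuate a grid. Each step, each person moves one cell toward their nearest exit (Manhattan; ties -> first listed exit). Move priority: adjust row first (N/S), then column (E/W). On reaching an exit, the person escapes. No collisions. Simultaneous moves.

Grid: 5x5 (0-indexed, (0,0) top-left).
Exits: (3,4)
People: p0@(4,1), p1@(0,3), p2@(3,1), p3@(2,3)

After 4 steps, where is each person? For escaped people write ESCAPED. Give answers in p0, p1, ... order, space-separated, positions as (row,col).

Step 1: p0:(4,1)->(3,1) | p1:(0,3)->(1,3) | p2:(3,1)->(3,2) | p3:(2,3)->(3,3)
Step 2: p0:(3,1)->(3,2) | p1:(1,3)->(2,3) | p2:(3,2)->(3,3) | p3:(3,3)->(3,4)->EXIT
Step 3: p0:(3,2)->(3,3) | p1:(2,3)->(3,3) | p2:(3,3)->(3,4)->EXIT | p3:escaped
Step 4: p0:(3,3)->(3,4)->EXIT | p1:(3,3)->(3,4)->EXIT | p2:escaped | p3:escaped

ESCAPED ESCAPED ESCAPED ESCAPED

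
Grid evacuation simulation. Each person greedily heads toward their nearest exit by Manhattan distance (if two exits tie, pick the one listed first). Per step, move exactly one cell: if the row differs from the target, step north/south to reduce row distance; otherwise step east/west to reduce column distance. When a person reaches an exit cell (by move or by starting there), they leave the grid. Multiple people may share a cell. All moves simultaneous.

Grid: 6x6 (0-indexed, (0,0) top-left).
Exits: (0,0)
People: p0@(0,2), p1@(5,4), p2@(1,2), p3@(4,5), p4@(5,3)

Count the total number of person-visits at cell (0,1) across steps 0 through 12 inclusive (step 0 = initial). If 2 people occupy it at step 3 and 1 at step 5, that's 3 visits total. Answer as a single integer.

Answer: 5

Derivation:
Step 0: p0@(0,2) p1@(5,4) p2@(1,2) p3@(4,5) p4@(5,3) -> at (0,1): 0 [-], cum=0
Step 1: p0@(0,1) p1@(4,4) p2@(0,2) p3@(3,5) p4@(4,3) -> at (0,1): 1 [p0], cum=1
Step 2: p0@ESC p1@(3,4) p2@(0,1) p3@(2,5) p4@(3,3) -> at (0,1): 1 [p2], cum=2
Step 3: p0@ESC p1@(2,4) p2@ESC p3@(1,5) p4@(2,3) -> at (0,1): 0 [-], cum=2
Step 4: p0@ESC p1@(1,4) p2@ESC p3@(0,5) p4@(1,3) -> at (0,1): 0 [-], cum=2
Step 5: p0@ESC p1@(0,4) p2@ESC p3@(0,4) p4@(0,3) -> at (0,1): 0 [-], cum=2
Step 6: p0@ESC p1@(0,3) p2@ESC p3@(0,3) p4@(0,2) -> at (0,1): 0 [-], cum=2
Step 7: p0@ESC p1@(0,2) p2@ESC p3@(0,2) p4@(0,1) -> at (0,1): 1 [p4], cum=3
Step 8: p0@ESC p1@(0,1) p2@ESC p3@(0,1) p4@ESC -> at (0,1): 2 [p1,p3], cum=5
Step 9: p0@ESC p1@ESC p2@ESC p3@ESC p4@ESC -> at (0,1): 0 [-], cum=5
Total visits = 5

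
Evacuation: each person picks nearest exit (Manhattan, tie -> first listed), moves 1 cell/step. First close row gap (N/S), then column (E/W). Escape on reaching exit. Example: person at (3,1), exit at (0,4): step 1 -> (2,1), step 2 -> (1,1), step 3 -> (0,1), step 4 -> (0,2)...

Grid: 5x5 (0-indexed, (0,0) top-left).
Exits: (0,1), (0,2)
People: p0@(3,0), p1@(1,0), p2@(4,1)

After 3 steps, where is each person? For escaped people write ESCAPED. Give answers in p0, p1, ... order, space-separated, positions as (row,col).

Step 1: p0:(3,0)->(2,0) | p1:(1,0)->(0,0) | p2:(4,1)->(3,1)
Step 2: p0:(2,0)->(1,0) | p1:(0,0)->(0,1)->EXIT | p2:(3,1)->(2,1)
Step 3: p0:(1,0)->(0,0) | p1:escaped | p2:(2,1)->(1,1)

(0,0) ESCAPED (1,1)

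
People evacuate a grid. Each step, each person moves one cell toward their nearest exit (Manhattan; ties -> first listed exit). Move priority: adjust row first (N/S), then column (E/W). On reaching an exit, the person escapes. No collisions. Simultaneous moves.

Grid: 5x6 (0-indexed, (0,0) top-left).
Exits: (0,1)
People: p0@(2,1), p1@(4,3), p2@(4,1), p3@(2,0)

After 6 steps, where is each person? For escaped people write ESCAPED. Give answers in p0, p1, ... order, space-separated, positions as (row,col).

Step 1: p0:(2,1)->(1,1) | p1:(4,3)->(3,3) | p2:(4,1)->(3,1) | p3:(2,0)->(1,0)
Step 2: p0:(1,1)->(0,1)->EXIT | p1:(3,3)->(2,3) | p2:(3,1)->(2,1) | p3:(1,0)->(0,0)
Step 3: p0:escaped | p1:(2,3)->(1,3) | p2:(2,1)->(1,1) | p3:(0,0)->(0,1)->EXIT
Step 4: p0:escaped | p1:(1,3)->(0,3) | p2:(1,1)->(0,1)->EXIT | p3:escaped
Step 5: p0:escaped | p1:(0,3)->(0,2) | p2:escaped | p3:escaped
Step 6: p0:escaped | p1:(0,2)->(0,1)->EXIT | p2:escaped | p3:escaped

ESCAPED ESCAPED ESCAPED ESCAPED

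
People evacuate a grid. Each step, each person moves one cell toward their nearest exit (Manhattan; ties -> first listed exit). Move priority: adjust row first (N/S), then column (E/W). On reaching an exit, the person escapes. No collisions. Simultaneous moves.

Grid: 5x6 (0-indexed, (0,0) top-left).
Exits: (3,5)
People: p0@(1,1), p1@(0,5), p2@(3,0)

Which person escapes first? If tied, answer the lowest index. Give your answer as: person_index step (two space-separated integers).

Step 1: p0:(1,1)->(2,1) | p1:(0,5)->(1,5) | p2:(3,0)->(3,1)
Step 2: p0:(2,1)->(3,1) | p1:(1,5)->(2,5) | p2:(3,1)->(3,2)
Step 3: p0:(3,1)->(3,2) | p1:(2,5)->(3,5)->EXIT | p2:(3,2)->(3,3)
Step 4: p0:(3,2)->(3,3) | p1:escaped | p2:(3,3)->(3,4)
Step 5: p0:(3,3)->(3,4) | p1:escaped | p2:(3,4)->(3,5)->EXIT
Step 6: p0:(3,4)->(3,5)->EXIT | p1:escaped | p2:escaped
Exit steps: [6, 3, 5]
First to escape: p1 at step 3

Answer: 1 3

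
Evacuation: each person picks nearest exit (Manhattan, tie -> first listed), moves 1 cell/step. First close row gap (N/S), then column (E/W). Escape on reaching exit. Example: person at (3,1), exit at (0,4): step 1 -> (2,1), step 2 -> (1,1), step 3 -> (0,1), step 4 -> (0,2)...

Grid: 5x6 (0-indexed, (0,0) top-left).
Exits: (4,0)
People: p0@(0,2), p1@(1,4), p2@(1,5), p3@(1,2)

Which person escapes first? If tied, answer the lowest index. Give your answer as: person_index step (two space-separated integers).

Answer: 3 5

Derivation:
Step 1: p0:(0,2)->(1,2) | p1:(1,4)->(2,4) | p2:(1,5)->(2,5) | p3:(1,2)->(2,2)
Step 2: p0:(1,2)->(2,2) | p1:(2,4)->(3,4) | p2:(2,5)->(3,5) | p3:(2,2)->(3,2)
Step 3: p0:(2,2)->(3,2) | p1:(3,4)->(4,4) | p2:(3,5)->(4,5) | p3:(3,2)->(4,2)
Step 4: p0:(3,2)->(4,2) | p1:(4,4)->(4,3) | p2:(4,5)->(4,4) | p3:(4,2)->(4,1)
Step 5: p0:(4,2)->(4,1) | p1:(4,3)->(4,2) | p2:(4,4)->(4,3) | p3:(4,1)->(4,0)->EXIT
Step 6: p0:(4,1)->(4,0)->EXIT | p1:(4,2)->(4,1) | p2:(4,3)->(4,2) | p3:escaped
Step 7: p0:escaped | p1:(4,1)->(4,0)->EXIT | p2:(4,2)->(4,1) | p3:escaped
Step 8: p0:escaped | p1:escaped | p2:(4,1)->(4,0)->EXIT | p3:escaped
Exit steps: [6, 7, 8, 5]
First to escape: p3 at step 5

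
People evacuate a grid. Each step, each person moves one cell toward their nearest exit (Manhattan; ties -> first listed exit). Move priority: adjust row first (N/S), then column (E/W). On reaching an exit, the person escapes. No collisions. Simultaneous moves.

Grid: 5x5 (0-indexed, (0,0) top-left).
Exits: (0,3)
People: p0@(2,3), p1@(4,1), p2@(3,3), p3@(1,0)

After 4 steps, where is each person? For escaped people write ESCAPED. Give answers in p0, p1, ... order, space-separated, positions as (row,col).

Step 1: p0:(2,3)->(1,3) | p1:(4,1)->(3,1) | p2:(3,3)->(2,3) | p3:(1,0)->(0,0)
Step 2: p0:(1,3)->(0,3)->EXIT | p1:(3,1)->(2,1) | p2:(2,3)->(1,3) | p3:(0,0)->(0,1)
Step 3: p0:escaped | p1:(2,1)->(1,1) | p2:(1,3)->(0,3)->EXIT | p3:(0,1)->(0,2)
Step 4: p0:escaped | p1:(1,1)->(0,1) | p2:escaped | p3:(0,2)->(0,3)->EXIT

ESCAPED (0,1) ESCAPED ESCAPED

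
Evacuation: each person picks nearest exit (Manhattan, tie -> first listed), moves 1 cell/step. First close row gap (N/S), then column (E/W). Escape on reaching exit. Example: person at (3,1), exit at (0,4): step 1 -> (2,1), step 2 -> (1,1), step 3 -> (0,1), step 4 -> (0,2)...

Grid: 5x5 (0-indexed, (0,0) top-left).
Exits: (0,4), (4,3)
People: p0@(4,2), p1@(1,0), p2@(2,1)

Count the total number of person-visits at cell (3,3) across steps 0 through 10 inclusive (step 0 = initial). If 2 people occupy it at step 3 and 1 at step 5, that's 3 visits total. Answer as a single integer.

Answer: 0

Derivation:
Step 0: p0@(4,2) p1@(1,0) p2@(2,1) -> at (3,3): 0 [-], cum=0
Step 1: p0@ESC p1@(0,0) p2@(3,1) -> at (3,3): 0 [-], cum=0
Step 2: p0@ESC p1@(0,1) p2@(4,1) -> at (3,3): 0 [-], cum=0
Step 3: p0@ESC p1@(0,2) p2@(4,2) -> at (3,3): 0 [-], cum=0
Step 4: p0@ESC p1@(0,3) p2@ESC -> at (3,3): 0 [-], cum=0
Step 5: p0@ESC p1@ESC p2@ESC -> at (3,3): 0 [-], cum=0
Total visits = 0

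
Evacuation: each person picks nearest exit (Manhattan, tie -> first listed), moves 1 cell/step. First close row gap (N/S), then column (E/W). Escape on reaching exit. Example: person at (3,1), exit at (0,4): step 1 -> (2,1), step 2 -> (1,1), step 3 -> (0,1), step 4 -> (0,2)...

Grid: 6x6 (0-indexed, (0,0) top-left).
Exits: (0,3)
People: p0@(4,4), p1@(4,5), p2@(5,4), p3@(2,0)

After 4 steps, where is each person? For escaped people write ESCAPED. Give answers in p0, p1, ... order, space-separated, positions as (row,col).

Step 1: p0:(4,4)->(3,4) | p1:(4,5)->(3,5) | p2:(5,4)->(4,4) | p3:(2,0)->(1,0)
Step 2: p0:(3,4)->(2,4) | p1:(3,5)->(2,5) | p2:(4,4)->(3,4) | p3:(1,0)->(0,0)
Step 3: p0:(2,4)->(1,4) | p1:(2,5)->(1,5) | p2:(3,4)->(2,4) | p3:(0,0)->(0,1)
Step 4: p0:(1,4)->(0,4) | p1:(1,5)->(0,5) | p2:(2,4)->(1,4) | p3:(0,1)->(0,2)

(0,4) (0,5) (1,4) (0,2)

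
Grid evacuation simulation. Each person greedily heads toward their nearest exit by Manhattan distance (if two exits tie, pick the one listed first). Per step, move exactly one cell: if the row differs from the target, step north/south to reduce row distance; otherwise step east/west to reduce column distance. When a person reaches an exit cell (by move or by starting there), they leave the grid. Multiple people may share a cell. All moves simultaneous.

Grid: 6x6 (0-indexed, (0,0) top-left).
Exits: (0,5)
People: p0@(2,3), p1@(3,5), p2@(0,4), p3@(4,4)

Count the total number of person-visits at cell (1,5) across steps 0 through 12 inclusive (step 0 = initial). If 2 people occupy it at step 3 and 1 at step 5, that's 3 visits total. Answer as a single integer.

Answer: 1

Derivation:
Step 0: p0@(2,3) p1@(3,5) p2@(0,4) p3@(4,4) -> at (1,5): 0 [-], cum=0
Step 1: p0@(1,3) p1@(2,5) p2@ESC p3@(3,4) -> at (1,5): 0 [-], cum=0
Step 2: p0@(0,3) p1@(1,5) p2@ESC p3@(2,4) -> at (1,5): 1 [p1], cum=1
Step 3: p0@(0,4) p1@ESC p2@ESC p3@(1,4) -> at (1,5): 0 [-], cum=1
Step 4: p0@ESC p1@ESC p2@ESC p3@(0,4) -> at (1,5): 0 [-], cum=1
Step 5: p0@ESC p1@ESC p2@ESC p3@ESC -> at (1,5): 0 [-], cum=1
Total visits = 1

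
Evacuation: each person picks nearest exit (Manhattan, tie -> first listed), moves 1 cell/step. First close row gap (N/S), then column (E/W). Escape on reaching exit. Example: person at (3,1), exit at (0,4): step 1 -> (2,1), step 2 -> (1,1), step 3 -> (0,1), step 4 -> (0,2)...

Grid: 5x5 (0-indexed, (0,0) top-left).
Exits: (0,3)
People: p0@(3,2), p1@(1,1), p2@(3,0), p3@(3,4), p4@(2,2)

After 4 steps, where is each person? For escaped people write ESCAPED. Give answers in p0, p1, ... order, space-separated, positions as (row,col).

Step 1: p0:(3,2)->(2,2) | p1:(1,1)->(0,1) | p2:(3,0)->(2,0) | p3:(3,4)->(2,4) | p4:(2,2)->(1,2)
Step 2: p0:(2,2)->(1,2) | p1:(0,1)->(0,2) | p2:(2,0)->(1,0) | p3:(2,4)->(1,4) | p4:(1,2)->(0,2)
Step 3: p0:(1,2)->(0,2) | p1:(0,2)->(0,3)->EXIT | p2:(1,0)->(0,0) | p3:(1,4)->(0,4) | p4:(0,2)->(0,3)->EXIT
Step 4: p0:(0,2)->(0,3)->EXIT | p1:escaped | p2:(0,0)->(0,1) | p3:(0,4)->(0,3)->EXIT | p4:escaped

ESCAPED ESCAPED (0,1) ESCAPED ESCAPED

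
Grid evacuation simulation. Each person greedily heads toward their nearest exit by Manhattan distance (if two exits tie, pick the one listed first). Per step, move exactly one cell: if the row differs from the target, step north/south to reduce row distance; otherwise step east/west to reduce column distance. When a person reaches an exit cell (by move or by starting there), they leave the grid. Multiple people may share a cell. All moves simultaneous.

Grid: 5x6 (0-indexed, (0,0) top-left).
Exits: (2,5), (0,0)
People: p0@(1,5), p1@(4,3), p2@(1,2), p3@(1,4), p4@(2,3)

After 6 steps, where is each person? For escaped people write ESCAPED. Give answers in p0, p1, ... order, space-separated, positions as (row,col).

Step 1: p0:(1,5)->(2,5)->EXIT | p1:(4,3)->(3,3) | p2:(1,2)->(0,2) | p3:(1,4)->(2,4) | p4:(2,3)->(2,4)
Step 2: p0:escaped | p1:(3,3)->(2,3) | p2:(0,2)->(0,1) | p3:(2,4)->(2,5)->EXIT | p4:(2,4)->(2,5)->EXIT
Step 3: p0:escaped | p1:(2,3)->(2,4) | p2:(0,1)->(0,0)->EXIT | p3:escaped | p4:escaped
Step 4: p0:escaped | p1:(2,4)->(2,5)->EXIT | p2:escaped | p3:escaped | p4:escaped

ESCAPED ESCAPED ESCAPED ESCAPED ESCAPED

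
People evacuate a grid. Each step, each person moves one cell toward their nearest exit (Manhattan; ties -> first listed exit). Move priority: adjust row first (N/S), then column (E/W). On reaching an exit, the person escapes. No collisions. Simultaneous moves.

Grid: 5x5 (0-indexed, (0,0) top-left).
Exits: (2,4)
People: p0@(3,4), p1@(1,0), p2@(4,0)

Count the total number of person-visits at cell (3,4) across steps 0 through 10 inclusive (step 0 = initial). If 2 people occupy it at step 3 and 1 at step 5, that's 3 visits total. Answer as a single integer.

Answer: 1

Derivation:
Step 0: p0@(3,4) p1@(1,0) p2@(4,0) -> at (3,4): 1 [p0], cum=1
Step 1: p0@ESC p1@(2,0) p2@(3,0) -> at (3,4): 0 [-], cum=1
Step 2: p0@ESC p1@(2,1) p2@(2,0) -> at (3,4): 0 [-], cum=1
Step 3: p0@ESC p1@(2,2) p2@(2,1) -> at (3,4): 0 [-], cum=1
Step 4: p0@ESC p1@(2,3) p2@(2,2) -> at (3,4): 0 [-], cum=1
Step 5: p0@ESC p1@ESC p2@(2,3) -> at (3,4): 0 [-], cum=1
Step 6: p0@ESC p1@ESC p2@ESC -> at (3,4): 0 [-], cum=1
Total visits = 1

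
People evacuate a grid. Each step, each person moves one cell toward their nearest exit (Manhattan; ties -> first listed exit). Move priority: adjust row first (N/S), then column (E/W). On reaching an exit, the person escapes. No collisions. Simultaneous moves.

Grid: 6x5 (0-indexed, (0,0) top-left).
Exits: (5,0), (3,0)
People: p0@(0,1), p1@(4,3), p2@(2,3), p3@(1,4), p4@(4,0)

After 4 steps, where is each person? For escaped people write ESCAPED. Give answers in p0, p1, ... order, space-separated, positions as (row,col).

Step 1: p0:(0,1)->(1,1) | p1:(4,3)->(5,3) | p2:(2,3)->(3,3) | p3:(1,4)->(2,4) | p4:(4,0)->(5,0)->EXIT
Step 2: p0:(1,1)->(2,1) | p1:(5,3)->(5,2) | p2:(3,3)->(3,2) | p3:(2,4)->(3,4) | p4:escaped
Step 3: p0:(2,1)->(3,1) | p1:(5,2)->(5,1) | p2:(3,2)->(3,1) | p3:(3,4)->(3,3) | p4:escaped
Step 4: p0:(3,1)->(3,0)->EXIT | p1:(5,1)->(5,0)->EXIT | p2:(3,1)->(3,0)->EXIT | p3:(3,3)->(3,2) | p4:escaped

ESCAPED ESCAPED ESCAPED (3,2) ESCAPED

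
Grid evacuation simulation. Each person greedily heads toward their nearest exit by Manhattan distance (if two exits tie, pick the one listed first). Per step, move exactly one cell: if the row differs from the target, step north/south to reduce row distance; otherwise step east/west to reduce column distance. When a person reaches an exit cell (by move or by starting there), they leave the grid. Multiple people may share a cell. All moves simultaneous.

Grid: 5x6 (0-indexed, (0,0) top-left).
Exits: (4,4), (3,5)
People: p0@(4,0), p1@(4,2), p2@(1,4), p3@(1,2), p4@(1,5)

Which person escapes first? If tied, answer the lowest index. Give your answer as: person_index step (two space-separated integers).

Step 1: p0:(4,0)->(4,1) | p1:(4,2)->(4,3) | p2:(1,4)->(2,4) | p3:(1,2)->(2,2) | p4:(1,5)->(2,5)
Step 2: p0:(4,1)->(4,2) | p1:(4,3)->(4,4)->EXIT | p2:(2,4)->(3,4) | p3:(2,2)->(3,2) | p4:(2,5)->(3,5)->EXIT
Step 3: p0:(4,2)->(4,3) | p1:escaped | p2:(3,4)->(4,4)->EXIT | p3:(3,2)->(4,2) | p4:escaped
Step 4: p0:(4,3)->(4,4)->EXIT | p1:escaped | p2:escaped | p3:(4,2)->(4,3) | p4:escaped
Step 5: p0:escaped | p1:escaped | p2:escaped | p3:(4,3)->(4,4)->EXIT | p4:escaped
Exit steps: [4, 2, 3, 5, 2]
First to escape: p1 at step 2

Answer: 1 2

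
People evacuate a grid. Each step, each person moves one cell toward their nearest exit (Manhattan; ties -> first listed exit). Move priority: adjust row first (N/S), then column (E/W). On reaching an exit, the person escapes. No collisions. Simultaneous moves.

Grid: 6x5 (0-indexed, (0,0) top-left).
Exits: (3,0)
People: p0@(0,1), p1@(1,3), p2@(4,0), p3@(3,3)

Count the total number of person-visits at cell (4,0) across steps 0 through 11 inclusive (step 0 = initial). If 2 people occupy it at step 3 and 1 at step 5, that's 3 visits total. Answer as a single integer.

Step 0: p0@(0,1) p1@(1,3) p2@(4,0) p3@(3,3) -> at (4,0): 1 [p2], cum=1
Step 1: p0@(1,1) p1@(2,3) p2@ESC p3@(3,2) -> at (4,0): 0 [-], cum=1
Step 2: p0@(2,1) p1@(3,3) p2@ESC p3@(3,1) -> at (4,0): 0 [-], cum=1
Step 3: p0@(3,1) p1@(3,2) p2@ESC p3@ESC -> at (4,0): 0 [-], cum=1
Step 4: p0@ESC p1@(3,1) p2@ESC p3@ESC -> at (4,0): 0 [-], cum=1
Step 5: p0@ESC p1@ESC p2@ESC p3@ESC -> at (4,0): 0 [-], cum=1
Total visits = 1

Answer: 1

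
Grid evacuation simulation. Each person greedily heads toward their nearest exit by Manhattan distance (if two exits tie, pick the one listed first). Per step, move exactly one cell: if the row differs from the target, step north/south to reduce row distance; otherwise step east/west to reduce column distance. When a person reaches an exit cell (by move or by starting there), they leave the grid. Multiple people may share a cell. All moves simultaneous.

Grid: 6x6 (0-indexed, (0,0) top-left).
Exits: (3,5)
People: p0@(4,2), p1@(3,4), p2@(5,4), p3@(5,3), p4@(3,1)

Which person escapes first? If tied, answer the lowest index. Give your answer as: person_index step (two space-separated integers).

Answer: 1 1

Derivation:
Step 1: p0:(4,2)->(3,2) | p1:(3,4)->(3,5)->EXIT | p2:(5,4)->(4,4) | p3:(5,3)->(4,3) | p4:(3,1)->(3,2)
Step 2: p0:(3,2)->(3,3) | p1:escaped | p2:(4,4)->(3,4) | p3:(4,3)->(3,3) | p4:(3,2)->(3,3)
Step 3: p0:(3,3)->(3,4) | p1:escaped | p2:(3,4)->(3,5)->EXIT | p3:(3,3)->(3,4) | p4:(3,3)->(3,4)
Step 4: p0:(3,4)->(3,5)->EXIT | p1:escaped | p2:escaped | p3:(3,4)->(3,5)->EXIT | p4:(3,4)->(3,5)->EXIT
Exit steps: [4, 1, 3, 4, 4]
First to escape: p1 at step 1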